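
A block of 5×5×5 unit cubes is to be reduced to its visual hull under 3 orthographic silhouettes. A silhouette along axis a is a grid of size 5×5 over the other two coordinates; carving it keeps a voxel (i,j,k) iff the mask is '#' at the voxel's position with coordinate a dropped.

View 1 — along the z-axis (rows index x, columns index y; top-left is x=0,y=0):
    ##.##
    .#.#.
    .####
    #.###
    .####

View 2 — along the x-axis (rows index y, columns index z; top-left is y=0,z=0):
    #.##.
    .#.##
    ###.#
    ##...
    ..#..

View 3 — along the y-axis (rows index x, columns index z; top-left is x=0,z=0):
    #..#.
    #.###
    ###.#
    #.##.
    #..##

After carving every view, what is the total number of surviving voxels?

start: 5×5×5 = 125 voxels
after view 1 [z-axis, 18 of 25 cells solid] → remaining = 90
after view 2 [x-axis, 13 of 25 cells solid] → remaining = 44
after view 3 [y-axis, 16 of 25 cells solid] → remaining = 28

remaining voxels: 28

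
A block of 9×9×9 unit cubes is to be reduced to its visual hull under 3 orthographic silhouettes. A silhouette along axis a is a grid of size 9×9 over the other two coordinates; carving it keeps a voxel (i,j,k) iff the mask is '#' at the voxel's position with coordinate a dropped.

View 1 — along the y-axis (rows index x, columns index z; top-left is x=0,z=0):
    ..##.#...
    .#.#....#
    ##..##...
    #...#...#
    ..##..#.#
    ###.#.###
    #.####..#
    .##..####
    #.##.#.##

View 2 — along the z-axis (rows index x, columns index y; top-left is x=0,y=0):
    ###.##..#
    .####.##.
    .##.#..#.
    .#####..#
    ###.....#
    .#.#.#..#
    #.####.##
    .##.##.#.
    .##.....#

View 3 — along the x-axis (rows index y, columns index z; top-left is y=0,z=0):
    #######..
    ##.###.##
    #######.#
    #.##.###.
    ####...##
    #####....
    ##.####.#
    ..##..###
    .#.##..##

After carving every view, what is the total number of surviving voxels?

before carving: 729 voxels (9×9×9)
after view 1 [y-axis, 42 of 81 cells solid] → remaining = 378
after view 2 [z-axis, 45 of 81 cells solid] → remaining = 204
after view 3 [x-axis, 56 of 81 cells solid] → remaining = 140

|visual hull| = 140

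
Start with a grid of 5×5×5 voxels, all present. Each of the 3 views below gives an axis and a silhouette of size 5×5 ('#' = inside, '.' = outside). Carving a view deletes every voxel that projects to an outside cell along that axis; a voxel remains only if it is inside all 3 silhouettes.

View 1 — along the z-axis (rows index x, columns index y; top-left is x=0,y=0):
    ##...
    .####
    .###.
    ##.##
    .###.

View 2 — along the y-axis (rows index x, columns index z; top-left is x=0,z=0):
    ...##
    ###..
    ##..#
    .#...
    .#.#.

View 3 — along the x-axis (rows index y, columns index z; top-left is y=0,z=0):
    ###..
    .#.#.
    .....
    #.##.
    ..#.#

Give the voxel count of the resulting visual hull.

remaining voxels: 12

start: 5×5×5 = 125 voxels
V1 z: intersect with XY mask (16 set) -- 80 left
V2 y: intersect with XZ mask (11 set) -- 35 left
V3 x: intersect with YZ mask (10 set) -- 12 left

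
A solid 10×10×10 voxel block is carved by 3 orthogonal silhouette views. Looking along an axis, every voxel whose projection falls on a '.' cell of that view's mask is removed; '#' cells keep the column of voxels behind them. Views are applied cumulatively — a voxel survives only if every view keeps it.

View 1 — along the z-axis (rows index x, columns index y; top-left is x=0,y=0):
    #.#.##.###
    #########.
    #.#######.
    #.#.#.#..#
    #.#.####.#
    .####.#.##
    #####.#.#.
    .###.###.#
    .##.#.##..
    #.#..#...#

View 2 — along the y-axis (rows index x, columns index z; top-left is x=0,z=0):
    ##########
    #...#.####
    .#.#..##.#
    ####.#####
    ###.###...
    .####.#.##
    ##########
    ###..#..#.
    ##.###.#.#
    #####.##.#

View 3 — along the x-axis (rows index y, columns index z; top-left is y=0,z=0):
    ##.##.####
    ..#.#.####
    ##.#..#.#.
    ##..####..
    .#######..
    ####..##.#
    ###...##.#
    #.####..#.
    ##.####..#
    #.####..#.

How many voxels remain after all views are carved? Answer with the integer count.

306 voxels

before carving: 1000 voxels (10×10×10)
carve view 1 (along z, XY-mask fill 66/100): 660 voxels remain
carve view 2 (along y, XZ-mask fill 73/100): 472 voxels remain
carve view 3 (along x, YZ-mask fill 64/100): 306 voxels remain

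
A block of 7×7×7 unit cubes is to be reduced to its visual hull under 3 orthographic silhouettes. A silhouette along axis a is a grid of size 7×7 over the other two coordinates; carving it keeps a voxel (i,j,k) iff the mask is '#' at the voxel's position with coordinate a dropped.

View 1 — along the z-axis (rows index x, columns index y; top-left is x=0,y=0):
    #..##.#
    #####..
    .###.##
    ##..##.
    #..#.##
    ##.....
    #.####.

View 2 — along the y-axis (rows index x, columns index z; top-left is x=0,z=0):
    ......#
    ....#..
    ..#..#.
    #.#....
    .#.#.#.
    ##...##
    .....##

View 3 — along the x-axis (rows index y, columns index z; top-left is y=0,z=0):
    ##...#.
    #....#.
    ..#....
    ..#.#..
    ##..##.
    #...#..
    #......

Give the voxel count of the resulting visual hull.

18 voxels

before carving: 343 voxels (7×7×7)
  1. axis=2 (XY plane), |mask|=29  ⇒  voxels=203
  2. axis=1 (XZ plane), |mask|=15  ⇒  voxels=57
  3. axis=0 (YZ plane), |mask|=15  ⇒  voxels=18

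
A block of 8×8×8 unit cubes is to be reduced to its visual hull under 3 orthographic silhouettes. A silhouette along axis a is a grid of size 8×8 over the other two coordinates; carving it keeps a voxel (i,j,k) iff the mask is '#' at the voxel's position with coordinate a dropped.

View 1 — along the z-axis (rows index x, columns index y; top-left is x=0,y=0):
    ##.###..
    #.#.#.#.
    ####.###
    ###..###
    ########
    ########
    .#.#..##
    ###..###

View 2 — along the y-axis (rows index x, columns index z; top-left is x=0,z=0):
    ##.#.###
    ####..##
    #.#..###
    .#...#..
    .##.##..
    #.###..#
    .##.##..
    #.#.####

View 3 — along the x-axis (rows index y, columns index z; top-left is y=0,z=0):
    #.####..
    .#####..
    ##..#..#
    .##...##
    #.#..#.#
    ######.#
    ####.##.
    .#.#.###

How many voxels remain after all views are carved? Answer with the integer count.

before carving: 512 voxels (8×8×8)
carve view 1 (along z, XY-mask fill 48/64): 384 voxels remain
carve view 2 (along y, XZ-mask fill 38/64): 225 voxels remain
carve view 3 (along x, YZ-mask fill 40/64): 142 voxels remain

remaining voxels: 142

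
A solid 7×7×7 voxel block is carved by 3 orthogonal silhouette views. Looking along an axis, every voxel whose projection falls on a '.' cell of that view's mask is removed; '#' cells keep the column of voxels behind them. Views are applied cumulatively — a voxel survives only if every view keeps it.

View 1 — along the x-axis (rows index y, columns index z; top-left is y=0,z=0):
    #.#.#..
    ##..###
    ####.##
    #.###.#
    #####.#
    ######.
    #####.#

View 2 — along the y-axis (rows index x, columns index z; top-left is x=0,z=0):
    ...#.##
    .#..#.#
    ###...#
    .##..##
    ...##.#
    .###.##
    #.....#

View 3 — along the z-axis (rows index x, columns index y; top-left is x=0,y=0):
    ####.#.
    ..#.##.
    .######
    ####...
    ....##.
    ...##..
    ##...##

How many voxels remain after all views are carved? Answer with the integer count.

full grid |V| = 343
[1] x-view keeps 37 columns → grid now 259
[2] y-view keeps 24 columns → grid now 123
[3] z-view keeps 26 columns → grid now 65

voxel count = 65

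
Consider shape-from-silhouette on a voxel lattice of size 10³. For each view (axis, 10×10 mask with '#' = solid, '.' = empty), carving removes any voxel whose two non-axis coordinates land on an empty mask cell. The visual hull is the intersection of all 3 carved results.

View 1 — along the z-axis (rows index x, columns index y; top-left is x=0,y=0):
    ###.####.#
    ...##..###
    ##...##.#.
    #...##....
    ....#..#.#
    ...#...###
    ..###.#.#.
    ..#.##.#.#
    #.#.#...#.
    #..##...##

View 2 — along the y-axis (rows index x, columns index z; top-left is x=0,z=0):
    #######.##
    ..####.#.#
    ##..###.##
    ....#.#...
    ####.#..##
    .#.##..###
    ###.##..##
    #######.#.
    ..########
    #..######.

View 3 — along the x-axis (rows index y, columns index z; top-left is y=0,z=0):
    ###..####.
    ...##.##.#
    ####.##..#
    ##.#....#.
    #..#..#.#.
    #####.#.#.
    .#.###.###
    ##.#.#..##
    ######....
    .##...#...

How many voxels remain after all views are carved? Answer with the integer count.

voxel count = 180

start: 10×10×10 = 1000 voxels
  1. axis=2 (XY plane), |mask|=47  ⇒  voxels=470
  2. axis=1 (XZ plane), |mask|=67  ⇒  voxels=330
  3. axis=0 (YZ plane), |mask|=56  ⇒  voxels=180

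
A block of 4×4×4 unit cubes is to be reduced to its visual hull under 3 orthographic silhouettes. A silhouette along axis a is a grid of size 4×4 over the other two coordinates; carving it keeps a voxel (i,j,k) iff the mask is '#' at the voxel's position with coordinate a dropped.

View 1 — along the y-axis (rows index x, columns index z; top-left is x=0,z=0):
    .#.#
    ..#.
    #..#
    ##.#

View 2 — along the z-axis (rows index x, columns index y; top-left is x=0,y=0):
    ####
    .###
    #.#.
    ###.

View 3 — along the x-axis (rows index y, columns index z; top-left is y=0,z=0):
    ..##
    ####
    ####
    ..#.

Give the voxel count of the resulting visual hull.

start: 4×4×4 = 64 voxels
V1 y: intersect with XZ mask (8 set) -- 32 left
V2 z: intersect with XY mask (12 set) -- 24 left
V3 x: intersect with YZ mask (11 set) -- 18 left

remaining voxels: 18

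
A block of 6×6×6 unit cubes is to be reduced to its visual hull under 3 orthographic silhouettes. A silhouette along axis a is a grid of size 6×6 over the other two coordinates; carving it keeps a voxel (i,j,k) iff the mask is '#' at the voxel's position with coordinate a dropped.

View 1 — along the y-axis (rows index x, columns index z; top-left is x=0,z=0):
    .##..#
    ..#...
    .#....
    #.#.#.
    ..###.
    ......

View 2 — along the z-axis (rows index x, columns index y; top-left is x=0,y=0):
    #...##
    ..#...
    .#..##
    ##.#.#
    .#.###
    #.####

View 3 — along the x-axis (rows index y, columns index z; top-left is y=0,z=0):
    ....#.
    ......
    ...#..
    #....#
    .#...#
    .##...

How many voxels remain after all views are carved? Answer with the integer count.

before carving: 216 voxels (6×6×6)
[1] y-view keeps 11 columns → grid now 66
[2] z-view keeps 20 columns → grid now 37
[3] x-view keeps 8 columns → grid now 10

|visual hull| = 10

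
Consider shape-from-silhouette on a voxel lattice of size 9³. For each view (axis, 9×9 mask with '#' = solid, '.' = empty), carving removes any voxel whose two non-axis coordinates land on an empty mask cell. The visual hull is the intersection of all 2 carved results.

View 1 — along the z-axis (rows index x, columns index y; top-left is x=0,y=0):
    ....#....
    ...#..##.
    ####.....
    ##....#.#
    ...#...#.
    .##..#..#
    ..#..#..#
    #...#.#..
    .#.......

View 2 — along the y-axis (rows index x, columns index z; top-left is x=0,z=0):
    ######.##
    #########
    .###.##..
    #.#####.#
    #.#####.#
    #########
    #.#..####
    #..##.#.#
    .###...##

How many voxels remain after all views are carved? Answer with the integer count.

full grid |V| = 729
[1] z-view keeps 25 columns → grid now 225
[2] y-view keeps 61 columns → grid now 171

voxel count = 171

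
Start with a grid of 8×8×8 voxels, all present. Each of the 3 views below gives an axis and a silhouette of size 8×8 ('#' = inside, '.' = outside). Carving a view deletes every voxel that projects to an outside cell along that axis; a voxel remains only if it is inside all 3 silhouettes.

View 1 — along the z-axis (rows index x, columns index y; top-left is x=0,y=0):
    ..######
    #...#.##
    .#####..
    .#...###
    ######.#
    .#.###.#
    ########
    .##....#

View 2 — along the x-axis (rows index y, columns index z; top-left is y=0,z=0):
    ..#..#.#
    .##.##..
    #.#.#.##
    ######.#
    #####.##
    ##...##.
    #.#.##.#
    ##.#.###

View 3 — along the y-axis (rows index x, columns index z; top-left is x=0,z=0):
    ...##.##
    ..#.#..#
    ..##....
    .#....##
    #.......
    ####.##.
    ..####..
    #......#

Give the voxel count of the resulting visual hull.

start: 8×8×8 = 512 voxels
carve view 1 (along z, XY-mask fill 42/64): 336 voxels remain
carve view 2 (along x, YZ-mask fill 41/64): 221 voxels remain
carve view 3 (along y, XZ-mask fill 25/64): 89 voxels remain

remaining voxels: 89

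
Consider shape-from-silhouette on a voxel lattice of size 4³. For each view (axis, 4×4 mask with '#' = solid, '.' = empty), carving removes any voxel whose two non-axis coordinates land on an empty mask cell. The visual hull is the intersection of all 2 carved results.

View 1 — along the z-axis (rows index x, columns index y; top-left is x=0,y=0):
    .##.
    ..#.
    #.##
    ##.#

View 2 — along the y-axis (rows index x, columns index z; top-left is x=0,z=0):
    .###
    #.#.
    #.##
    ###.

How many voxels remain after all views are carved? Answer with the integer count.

voxel count = 26

initial block: 4^3 = 64
  1. axis=2 (XY plane), |mask|=9  ⇒  voxels=36
  2. axis=1 (XZ plane), |mask|=11  ⇒  voxels=26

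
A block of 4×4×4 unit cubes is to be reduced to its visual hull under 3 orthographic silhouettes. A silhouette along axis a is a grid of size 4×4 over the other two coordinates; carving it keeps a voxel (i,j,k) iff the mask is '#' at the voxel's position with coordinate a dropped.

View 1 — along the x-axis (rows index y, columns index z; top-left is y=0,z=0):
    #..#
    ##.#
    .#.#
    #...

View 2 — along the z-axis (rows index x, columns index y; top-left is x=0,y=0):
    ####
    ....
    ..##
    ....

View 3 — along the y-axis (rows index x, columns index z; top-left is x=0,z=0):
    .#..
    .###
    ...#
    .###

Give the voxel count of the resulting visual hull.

before carving: 64 voxels (4×4×4)
V1 x: intersect with YZ mask (8 set) -- 32 left
V2 z: intersect with XY mask (6 set) -- 11 left
V3 y: intersect with XZ mask (8 set) -- 3 left

|visual hull| = 3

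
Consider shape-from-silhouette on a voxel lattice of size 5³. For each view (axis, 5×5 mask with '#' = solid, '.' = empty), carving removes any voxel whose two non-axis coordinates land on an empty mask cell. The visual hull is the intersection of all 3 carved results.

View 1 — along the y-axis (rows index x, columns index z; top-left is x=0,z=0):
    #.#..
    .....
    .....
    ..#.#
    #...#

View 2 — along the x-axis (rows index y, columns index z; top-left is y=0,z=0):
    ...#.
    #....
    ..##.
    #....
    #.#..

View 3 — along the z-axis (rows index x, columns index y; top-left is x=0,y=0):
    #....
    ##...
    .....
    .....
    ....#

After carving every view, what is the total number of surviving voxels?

start: 5×5×5 = 125 voxels
after view 1 [y-axis, 6 of 25 cells solid] → remaining = 30
after view 2 [x-axis, 7 of 25 cells solid] → remaining = 10
after view 3 [z-axis, 4 of 25 cells solid] → remaining = 1

|visual hull| = 1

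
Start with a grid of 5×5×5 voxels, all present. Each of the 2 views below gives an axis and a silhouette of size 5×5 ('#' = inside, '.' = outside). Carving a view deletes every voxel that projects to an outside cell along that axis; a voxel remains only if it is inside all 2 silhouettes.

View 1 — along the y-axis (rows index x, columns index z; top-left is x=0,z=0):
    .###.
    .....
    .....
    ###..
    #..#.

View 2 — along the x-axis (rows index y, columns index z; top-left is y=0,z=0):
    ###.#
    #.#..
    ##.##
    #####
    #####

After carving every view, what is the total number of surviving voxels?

remaining voxels: 32

full grid |V| = 125
  1. axis=1 (XZ plane), |mask|=8  ⇒  voxels=40
  2. axis=0 (YZ plane), |mask|=20  ⇒  voxels=32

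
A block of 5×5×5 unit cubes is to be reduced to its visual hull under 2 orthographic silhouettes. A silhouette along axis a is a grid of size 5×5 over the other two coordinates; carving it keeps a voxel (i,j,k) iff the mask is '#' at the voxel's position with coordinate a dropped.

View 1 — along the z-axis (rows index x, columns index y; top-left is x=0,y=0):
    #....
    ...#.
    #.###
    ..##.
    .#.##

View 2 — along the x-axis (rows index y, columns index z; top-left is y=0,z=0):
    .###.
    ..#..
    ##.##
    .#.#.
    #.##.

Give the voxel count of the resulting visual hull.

full grid |V| = 125
step 1: project along z, AND mask (11/25) → |grid| = 55
step 2: project along x, AND mask (13/25) → |grid| = 29

29 voxels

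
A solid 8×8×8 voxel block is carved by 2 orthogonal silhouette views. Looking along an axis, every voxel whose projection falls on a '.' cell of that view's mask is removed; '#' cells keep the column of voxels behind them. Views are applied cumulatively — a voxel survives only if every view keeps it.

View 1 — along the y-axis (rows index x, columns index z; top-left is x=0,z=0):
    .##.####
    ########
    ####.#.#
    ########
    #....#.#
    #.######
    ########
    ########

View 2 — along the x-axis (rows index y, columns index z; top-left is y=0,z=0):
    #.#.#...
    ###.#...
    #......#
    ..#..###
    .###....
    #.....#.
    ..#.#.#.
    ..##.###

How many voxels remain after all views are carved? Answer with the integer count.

full grid |V| = 512
after view 1 [y-axis, 54 of 64 cells solid] → remaining = 432
after view 2 [x-axis, 26 of 64 cells solid] → remaining = 176

remaining voxels: 176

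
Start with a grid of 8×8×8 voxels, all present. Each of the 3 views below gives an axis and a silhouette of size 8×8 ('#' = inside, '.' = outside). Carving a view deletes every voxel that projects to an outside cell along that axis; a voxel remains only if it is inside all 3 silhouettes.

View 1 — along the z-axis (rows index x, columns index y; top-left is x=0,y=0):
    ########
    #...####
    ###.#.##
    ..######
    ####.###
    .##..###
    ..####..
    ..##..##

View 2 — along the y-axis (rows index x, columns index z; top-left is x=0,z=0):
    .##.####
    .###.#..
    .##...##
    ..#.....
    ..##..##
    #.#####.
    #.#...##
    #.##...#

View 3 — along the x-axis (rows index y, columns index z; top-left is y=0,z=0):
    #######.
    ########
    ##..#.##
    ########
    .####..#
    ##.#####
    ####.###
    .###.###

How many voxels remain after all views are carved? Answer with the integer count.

voxel count = 155

initial block: 8^3 = 512
step 1: project along z, AND mask (45/64) → |grid| = 360
step 2: project along y, AND mask (33/64) → |grid| = 188
step 3: project along x, AND mask (53/64) → |grid| = 155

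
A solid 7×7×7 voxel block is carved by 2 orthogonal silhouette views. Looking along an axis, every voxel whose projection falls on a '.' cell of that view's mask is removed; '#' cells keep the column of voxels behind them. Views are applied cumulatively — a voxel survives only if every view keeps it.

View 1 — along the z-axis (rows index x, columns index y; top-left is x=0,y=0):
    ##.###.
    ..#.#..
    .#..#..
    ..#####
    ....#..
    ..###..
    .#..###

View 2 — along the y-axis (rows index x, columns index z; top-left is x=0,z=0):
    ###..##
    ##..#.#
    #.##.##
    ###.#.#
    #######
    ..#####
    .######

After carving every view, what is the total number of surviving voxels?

114 voxels

start: 7×7×7 = 343 voxels
[1] z-view keeps 22 columns → grid now 154
[2] y-view keeps 37 columns → grid now 114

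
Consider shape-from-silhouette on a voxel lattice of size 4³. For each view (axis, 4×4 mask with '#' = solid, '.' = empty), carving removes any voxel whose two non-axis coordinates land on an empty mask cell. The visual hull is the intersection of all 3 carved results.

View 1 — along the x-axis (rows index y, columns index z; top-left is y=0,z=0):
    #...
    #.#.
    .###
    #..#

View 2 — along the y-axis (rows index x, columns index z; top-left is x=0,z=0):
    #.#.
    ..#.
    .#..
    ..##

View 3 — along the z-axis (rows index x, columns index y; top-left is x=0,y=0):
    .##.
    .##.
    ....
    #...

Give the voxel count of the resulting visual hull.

|visual hull| = 5

before carving: 64 voxels (4×4×4)
after view 1 [x-axis, 8 of 16 cells solid] → remaining = 32
after view 2 [y-axis, 6 of 16 cells solid] → remaining = 12
after view 3 [z-axis, 5 of 16 cells solid] → remaining = 5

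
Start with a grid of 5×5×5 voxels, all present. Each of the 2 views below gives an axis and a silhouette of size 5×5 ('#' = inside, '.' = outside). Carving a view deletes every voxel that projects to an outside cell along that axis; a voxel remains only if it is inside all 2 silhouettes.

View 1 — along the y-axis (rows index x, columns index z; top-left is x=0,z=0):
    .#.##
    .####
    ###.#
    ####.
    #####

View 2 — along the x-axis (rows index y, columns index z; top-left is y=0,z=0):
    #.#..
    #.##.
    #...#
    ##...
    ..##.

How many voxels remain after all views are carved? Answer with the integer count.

start: 5×5×5 = 125 voxels
after view 1 [y-axis, 20 of 25 cells solid] → remaining = 100
after view 2 [x-axis, 11 of 25 cells solid] → remaining = 41

remaining voxels: 41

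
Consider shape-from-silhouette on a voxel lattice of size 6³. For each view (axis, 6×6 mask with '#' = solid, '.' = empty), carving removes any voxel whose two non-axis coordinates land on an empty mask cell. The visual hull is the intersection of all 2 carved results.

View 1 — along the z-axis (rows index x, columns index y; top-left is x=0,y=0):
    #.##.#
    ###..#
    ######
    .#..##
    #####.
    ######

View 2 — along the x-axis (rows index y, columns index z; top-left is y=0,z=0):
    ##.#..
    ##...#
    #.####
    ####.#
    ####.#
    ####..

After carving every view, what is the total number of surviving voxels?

115 voxels

initial block: 6^3 = 216
after view 1 [z-axis, 28 of 36 cells solid] → remaining = 168
after view 2 [x-axis, 25 of 36 cells solid] → remaining = 115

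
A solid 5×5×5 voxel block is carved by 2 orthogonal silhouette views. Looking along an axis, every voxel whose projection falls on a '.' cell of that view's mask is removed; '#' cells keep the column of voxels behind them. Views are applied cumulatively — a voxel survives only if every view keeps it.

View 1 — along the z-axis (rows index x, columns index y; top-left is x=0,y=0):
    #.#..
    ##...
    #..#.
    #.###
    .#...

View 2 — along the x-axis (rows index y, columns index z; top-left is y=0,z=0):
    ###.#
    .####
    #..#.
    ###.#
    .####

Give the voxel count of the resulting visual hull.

40 voxels

initial block: 5^3 = 125
after view 1 [z-axis, 11 of 25 cells solid] → remaining = 55
after view 2 [x-axis, 18 of 25 cells solid] → remaining = 40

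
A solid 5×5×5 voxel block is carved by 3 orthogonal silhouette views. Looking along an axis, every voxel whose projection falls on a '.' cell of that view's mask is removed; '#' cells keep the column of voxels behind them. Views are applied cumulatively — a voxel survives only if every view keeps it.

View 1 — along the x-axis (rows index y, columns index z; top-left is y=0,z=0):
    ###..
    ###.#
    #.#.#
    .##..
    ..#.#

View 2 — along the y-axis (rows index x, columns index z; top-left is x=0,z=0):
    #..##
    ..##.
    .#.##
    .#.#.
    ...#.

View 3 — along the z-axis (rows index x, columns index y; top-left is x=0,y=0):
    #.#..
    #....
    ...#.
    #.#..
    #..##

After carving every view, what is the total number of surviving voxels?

start: 5×5×5 = 125 voxels
carve view 1 (along x, YZ-mask fill 14/25): 70 voxels remain
carve view 2 (along y, XZ-mask fill 11/25): 20 voxels remain
carve view 3 (along z, XY-mask fill 9/25): 6 voxels remain

voxel count = 6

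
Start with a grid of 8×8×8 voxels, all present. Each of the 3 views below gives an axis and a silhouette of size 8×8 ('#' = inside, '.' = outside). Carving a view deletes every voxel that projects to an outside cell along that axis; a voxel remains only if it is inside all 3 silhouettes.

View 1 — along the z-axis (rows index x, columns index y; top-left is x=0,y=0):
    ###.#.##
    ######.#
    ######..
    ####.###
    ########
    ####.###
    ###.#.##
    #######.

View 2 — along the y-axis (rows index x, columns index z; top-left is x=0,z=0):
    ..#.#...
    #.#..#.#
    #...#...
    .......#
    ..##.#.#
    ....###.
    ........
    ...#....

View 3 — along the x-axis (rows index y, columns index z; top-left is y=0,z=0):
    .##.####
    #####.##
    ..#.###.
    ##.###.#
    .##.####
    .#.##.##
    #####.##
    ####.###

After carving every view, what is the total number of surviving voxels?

before carving: 512 voxels (8×8×8)
[1] z-view keeps 54 columns → grid now 432
[2] y-view keeps 17 columns → grid now 119
[3] x-view keeps 48 columns → grid now 87

|visual hull| = 87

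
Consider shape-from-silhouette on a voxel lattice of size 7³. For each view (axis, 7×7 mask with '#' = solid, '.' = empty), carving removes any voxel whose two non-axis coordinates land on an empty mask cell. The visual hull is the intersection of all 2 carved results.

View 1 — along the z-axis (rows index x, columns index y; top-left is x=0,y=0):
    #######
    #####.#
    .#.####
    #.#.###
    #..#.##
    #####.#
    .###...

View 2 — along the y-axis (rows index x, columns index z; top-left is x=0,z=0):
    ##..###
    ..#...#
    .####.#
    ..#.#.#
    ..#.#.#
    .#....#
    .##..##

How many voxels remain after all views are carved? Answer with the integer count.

|visual hull| = 123

initial block: 7^3 = 343
step 1: project along z, AND mask (36/49) → |grid| = 252
step 2: project along y, AND mask (24/49) → |grid| = 123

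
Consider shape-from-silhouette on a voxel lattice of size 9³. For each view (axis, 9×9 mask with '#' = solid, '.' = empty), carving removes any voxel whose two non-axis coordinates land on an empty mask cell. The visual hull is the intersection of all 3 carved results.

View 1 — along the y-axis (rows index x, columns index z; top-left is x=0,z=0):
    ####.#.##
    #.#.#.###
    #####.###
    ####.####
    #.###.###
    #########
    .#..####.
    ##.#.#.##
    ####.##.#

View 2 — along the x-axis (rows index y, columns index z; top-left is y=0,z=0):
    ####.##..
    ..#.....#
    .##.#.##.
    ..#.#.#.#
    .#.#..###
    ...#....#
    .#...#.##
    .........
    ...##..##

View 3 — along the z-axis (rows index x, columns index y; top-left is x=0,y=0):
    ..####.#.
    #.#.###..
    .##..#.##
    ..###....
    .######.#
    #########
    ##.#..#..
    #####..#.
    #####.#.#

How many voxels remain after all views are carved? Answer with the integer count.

|visual hull| = 146

before carving: 729 voxels (9×9×9)
V1 y: intersect with XZ mask (63 set) -- 567 left
V2 x: intersect with YZ mask (32 set) -- 227 left
V3 z: intersect with XY mask (51 set) -- 146 left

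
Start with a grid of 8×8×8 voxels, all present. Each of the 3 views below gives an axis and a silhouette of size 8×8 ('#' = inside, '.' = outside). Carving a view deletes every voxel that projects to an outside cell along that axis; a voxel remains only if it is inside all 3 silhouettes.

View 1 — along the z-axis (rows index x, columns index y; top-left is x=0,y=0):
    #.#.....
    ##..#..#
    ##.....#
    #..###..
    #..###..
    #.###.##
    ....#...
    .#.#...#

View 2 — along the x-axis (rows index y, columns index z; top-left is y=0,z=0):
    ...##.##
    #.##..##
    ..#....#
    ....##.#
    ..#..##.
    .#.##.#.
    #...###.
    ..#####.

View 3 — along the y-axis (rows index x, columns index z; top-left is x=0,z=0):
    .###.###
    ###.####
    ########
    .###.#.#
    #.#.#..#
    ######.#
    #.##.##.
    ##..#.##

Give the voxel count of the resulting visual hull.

|visual hull| = 74

full grid |V| = 512
carve view 1 (along z, XY-mask fill 27/64): 216 voxels remain
carve view 2 (along x, YZ-mask fill 30/64): 102 voxels remain
carve view 3 (along y, XZ-mask fill 47/64): 74 voxels remain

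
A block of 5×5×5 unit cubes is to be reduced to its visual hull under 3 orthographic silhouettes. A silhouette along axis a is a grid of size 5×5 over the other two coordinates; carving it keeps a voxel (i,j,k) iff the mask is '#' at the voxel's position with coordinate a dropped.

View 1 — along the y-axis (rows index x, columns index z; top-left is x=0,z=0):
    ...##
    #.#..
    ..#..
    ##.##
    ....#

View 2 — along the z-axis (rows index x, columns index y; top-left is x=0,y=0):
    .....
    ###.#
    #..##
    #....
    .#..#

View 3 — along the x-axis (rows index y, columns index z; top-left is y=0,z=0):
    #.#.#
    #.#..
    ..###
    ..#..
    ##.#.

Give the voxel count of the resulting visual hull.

full grid |V| = 125
step 1: project along y, AND mask (10/25) → |grid| = 50
step 2: project along z, AND mask (10/25) → |grid| = 17
step 3: project along x, AND mask (12/25) → |grid| = 10

remaining voxels: 10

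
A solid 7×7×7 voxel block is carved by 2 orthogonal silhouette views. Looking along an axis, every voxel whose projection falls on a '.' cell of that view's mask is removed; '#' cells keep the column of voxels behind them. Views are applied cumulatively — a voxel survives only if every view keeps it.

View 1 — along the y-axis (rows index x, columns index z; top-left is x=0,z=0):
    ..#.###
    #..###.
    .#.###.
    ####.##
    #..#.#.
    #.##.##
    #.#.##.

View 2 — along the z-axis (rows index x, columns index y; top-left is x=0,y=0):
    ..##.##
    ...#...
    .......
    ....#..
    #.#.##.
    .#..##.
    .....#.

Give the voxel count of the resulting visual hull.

|visual hull| = 57

full grid |V| = 343
after view 1 [y-axis, 30 of 49 cells solid] → remaining = 210
after view 2 [z-axis, 14 of 49 cells solid] → remaining = 57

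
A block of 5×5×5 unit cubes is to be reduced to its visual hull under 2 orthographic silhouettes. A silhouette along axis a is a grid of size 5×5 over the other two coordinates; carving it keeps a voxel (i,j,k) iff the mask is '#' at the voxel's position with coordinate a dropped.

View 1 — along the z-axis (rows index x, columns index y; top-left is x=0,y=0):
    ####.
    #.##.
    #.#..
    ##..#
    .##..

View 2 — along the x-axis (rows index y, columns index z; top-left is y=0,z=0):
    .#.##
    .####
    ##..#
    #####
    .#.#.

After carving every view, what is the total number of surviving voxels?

48 voxels

full grid |V| = 125
after view 1 [z-axis, 14 of 25 cells solid] → remaining = 70
after view 2 [x-axis, 17 of 25 cells solid] → remaining = 48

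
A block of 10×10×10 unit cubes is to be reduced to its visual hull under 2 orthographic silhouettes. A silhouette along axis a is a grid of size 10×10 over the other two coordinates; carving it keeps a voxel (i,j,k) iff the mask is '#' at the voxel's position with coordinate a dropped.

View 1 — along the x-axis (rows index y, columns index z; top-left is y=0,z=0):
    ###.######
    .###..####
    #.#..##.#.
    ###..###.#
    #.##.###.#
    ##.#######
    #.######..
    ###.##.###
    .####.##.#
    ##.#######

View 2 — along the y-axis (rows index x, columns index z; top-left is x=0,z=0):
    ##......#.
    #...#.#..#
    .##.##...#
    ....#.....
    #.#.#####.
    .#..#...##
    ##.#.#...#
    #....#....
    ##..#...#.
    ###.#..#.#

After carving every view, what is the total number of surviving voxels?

before carving: 1000 voxels (10×10×10)
carve view 1 (along x, YZ-mask fill 75/100): 750 voxels remain
carve view 2 (along y, XZ-mask fill 41/100): 302 voxels remain

remaining voxels: 302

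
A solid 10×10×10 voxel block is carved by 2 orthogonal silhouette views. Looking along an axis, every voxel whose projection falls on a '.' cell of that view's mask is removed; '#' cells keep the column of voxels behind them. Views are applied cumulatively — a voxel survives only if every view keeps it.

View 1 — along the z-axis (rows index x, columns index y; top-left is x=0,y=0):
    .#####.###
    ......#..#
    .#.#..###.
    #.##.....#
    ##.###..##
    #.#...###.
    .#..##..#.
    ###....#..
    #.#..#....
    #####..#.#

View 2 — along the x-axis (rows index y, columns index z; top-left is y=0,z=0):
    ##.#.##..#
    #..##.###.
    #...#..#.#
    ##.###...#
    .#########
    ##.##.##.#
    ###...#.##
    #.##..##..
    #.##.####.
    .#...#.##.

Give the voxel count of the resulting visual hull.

|visual hull| = 288

start: 10×10×10 = 1000 voxels
carve view 1 (along z, XY-mask fill 49/100): 490 voxels remain
carve view 2 (along x, YZ-mask fill 60/100): 288 voxels remain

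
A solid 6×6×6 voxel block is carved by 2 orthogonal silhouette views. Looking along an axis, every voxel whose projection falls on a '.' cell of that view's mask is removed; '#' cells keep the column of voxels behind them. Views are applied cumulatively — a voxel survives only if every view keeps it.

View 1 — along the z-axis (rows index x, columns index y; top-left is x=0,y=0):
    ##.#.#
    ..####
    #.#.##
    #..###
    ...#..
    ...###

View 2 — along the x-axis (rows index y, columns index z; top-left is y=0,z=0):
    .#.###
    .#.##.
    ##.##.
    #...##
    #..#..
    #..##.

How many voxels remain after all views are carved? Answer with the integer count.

voxel count = 61

full grid |V| = 216
step 1: project along z, AND mask (20/36) → |grid| = 120
step 2: project along x, AND mask (19/36) → |grid| = 61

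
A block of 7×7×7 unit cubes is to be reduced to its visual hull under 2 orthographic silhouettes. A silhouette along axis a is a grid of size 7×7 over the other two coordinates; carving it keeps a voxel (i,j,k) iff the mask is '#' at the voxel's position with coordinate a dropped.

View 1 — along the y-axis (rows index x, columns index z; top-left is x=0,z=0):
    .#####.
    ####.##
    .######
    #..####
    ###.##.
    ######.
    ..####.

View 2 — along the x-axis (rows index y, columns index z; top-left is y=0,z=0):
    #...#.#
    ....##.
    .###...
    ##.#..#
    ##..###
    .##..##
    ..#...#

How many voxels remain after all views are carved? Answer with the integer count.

initial block: 7^3 = 343
[1] y-view keeps 37 columns → grid now 259
[2] x-view keeps 23 columns → grid now 116

|visual hull| = 116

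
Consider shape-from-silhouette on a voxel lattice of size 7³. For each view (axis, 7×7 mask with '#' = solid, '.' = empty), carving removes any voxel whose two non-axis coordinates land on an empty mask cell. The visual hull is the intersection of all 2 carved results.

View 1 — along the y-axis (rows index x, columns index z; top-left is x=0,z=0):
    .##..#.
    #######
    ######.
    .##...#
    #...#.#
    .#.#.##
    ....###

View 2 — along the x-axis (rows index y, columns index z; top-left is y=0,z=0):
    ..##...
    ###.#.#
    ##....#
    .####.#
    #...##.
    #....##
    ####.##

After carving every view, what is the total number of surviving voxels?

remaining voxels: 112

start: 7×7×7 = 343 voxels
[1] y-view keeps 29 columns → grid now 203
[2] x-view keeps 27 columns → grid now 112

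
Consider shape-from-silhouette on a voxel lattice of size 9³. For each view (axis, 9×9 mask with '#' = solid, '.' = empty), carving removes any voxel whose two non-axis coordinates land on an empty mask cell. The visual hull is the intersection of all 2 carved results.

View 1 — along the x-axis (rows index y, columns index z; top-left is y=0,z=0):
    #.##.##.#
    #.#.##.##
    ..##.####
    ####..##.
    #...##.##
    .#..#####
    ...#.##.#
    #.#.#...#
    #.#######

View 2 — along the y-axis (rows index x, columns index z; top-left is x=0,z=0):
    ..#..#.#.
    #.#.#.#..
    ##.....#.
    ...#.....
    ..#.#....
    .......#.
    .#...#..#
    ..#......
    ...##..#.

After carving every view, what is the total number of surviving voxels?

|visual hull| = 117

full grid |V| = 729
V1 x: intersect with YZ mask (51 set) -- 459 left
V2 y: intersect with XZ mask (21 set) -- 117 left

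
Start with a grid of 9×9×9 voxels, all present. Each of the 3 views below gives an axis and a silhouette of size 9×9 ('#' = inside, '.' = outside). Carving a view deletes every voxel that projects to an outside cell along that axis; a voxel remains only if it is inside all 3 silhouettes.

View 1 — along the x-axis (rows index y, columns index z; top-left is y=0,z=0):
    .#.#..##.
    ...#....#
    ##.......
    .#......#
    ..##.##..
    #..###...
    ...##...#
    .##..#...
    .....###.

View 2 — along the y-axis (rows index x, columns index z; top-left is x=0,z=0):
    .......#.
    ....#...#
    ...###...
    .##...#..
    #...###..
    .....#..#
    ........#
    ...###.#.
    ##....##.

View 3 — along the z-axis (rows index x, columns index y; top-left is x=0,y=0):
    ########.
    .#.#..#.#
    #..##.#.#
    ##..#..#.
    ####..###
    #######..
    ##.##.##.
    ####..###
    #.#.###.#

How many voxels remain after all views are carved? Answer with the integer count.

initial block: 9^3 = 729
V1 x: intersect with YZ mask (27 set) -- 243 left
V2 y: intersect with XZ mask (24 set) -- 72 left
V3 z: intersect with XY mask (54 set) -- 48 left

|visual hull| = 48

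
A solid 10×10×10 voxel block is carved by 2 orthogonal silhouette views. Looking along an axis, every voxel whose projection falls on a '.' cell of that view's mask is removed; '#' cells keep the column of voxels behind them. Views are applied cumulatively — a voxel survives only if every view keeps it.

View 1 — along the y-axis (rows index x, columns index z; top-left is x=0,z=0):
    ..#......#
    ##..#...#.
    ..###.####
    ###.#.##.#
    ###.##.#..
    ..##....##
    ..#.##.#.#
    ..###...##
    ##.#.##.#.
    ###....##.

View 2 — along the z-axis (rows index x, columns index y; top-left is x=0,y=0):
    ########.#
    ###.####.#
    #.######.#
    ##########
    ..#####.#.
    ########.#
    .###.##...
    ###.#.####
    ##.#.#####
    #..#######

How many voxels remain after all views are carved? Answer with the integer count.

remaining voxels: 401

before carving: 1000 voxels (10×10×10)
step 1: project along y, AND mask (51/100) → |grid| = 510
step 2: project along z, AND mask (79/100) → |grid| = 401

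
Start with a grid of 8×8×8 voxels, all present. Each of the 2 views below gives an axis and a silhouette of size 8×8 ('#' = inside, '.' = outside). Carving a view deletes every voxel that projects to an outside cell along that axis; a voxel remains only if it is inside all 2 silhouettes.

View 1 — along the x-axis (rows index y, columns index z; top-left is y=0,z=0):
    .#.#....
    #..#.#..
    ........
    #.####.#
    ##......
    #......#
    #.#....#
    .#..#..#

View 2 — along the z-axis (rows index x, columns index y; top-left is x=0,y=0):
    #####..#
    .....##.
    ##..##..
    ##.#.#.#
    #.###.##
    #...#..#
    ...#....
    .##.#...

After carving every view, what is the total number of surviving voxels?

initial block: 8^3 = 512
  1. axis=0 (YZ plane), |mask|=21  ⇒  voxels=168
  2. axis=2 (XY plane), |mask|=30  ⇒  voxels=80

80 voxels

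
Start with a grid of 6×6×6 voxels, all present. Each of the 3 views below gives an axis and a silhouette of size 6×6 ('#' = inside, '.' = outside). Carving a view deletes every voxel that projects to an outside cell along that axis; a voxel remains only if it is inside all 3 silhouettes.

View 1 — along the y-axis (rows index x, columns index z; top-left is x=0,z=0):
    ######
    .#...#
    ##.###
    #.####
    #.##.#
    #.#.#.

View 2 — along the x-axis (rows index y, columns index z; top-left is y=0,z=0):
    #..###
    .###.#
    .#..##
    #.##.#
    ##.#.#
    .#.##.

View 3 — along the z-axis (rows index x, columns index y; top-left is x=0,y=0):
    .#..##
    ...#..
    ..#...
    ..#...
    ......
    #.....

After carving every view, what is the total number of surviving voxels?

initial block: 6^3 = 216
  1. axis=1 (XZ plane), |mask|=25  ⇒  voxels=150
  2. axis=0 (YZ plane), |mask|=22  ⇒  voxels=92
  3. axis=2 (XY plane), |mask|=7  ⇒  voxels=19

|visual hull| = 19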